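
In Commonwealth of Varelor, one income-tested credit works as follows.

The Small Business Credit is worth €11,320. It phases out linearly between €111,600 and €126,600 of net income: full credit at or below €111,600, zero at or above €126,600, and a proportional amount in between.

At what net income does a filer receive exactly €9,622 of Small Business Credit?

€9,622 is 9,622/11,320 of the full €11,320, so 1,698/11,320 of the €15,000 range has been used: income = €111,600 + €15,000 × 1,698/11,320 = €113,850.

€113,850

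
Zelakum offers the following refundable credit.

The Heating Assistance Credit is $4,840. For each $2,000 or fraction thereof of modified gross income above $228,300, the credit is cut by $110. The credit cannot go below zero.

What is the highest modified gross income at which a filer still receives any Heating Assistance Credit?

After 43 increments the reduction is 43 × $110 = $4,730, leaving $110; one more increment wipes it out. Increment 43 ends at excess 43 × $2,000 = $86,000, so the highest qualifying income is $228,300 + $86,000 = $314,300.

$314,300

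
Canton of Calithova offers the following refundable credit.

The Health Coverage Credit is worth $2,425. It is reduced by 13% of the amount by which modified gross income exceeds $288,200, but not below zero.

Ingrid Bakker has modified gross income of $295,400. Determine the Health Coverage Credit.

Health Coverage Credit: 13% of the $7,200 excess over $288,200 is $936; credit = $2,425 − $936 = $1,489.

$1,489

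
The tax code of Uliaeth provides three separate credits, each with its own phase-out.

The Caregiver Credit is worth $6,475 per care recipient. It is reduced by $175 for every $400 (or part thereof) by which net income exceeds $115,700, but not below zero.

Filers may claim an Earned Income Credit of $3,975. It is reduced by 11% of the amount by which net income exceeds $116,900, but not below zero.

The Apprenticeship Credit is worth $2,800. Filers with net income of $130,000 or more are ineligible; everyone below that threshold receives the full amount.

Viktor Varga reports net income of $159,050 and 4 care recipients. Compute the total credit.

$6,825

Caregiver Credit: base = 4 × $6,475 = $25,900. income exceeds $115,700 by $43,350, which is 109 full-or-partial $400 increments; reduction = 109 × $175 = $19,075, leaving $6,825.
Earned Income Credit: 11% of the $42,150 excess over $116,900 is $4,636.50 ≥ base, so the credit is $0.
Apprenticeship Credit: $159,050 meets or exceeds the $130,000 cutoff, so the credit is $0.
Total: $6,825 + $0 + $0 = $6,825.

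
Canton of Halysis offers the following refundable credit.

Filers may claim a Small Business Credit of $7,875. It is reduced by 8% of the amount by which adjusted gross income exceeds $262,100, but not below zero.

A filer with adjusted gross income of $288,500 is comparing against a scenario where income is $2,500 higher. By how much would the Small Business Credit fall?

$200

At $288,500 — 8% of the $26,400 excess over $262,100 is $2,112; credit = $7,875 − $2,112 = $5,763.
At $291,000 — 8% of the $28,900 excess over $262,100 is $2,312; credit = $7,875 − $2,312 = $5,563.
Lost: $5,763 − $5,563 = $200.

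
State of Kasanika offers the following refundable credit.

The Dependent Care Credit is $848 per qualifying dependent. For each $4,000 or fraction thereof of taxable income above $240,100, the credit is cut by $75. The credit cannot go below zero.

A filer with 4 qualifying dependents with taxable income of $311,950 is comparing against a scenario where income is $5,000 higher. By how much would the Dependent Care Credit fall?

At $311,950 — base = 4 × $848 = $3,392. income exceeds $240,100 by $71,850, which is 18 full-or-partial $4,000 increments; reduction = 18 × $75 = $1,350, leaving $2,042.
At $316,950 — base = 4 × $848 = $3,392. income exceeds $240,100 by $76,850, which is 20 full-or-partial $4,000 increments; reduction = 20 × $75 = $1,500, leaving $1,892.
Lost: $2,042 − $1,892 = $150.

$150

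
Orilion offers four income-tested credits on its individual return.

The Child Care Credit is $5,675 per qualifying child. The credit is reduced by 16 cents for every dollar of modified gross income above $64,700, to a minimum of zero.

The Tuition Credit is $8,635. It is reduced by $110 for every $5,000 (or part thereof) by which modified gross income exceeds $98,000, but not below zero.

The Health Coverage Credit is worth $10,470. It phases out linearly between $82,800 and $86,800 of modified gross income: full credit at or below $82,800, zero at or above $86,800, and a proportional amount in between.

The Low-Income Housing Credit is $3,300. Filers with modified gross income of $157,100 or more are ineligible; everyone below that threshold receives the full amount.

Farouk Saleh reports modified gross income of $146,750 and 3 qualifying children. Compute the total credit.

Child Care Credit: base = 3 × $5,675 = $17,025. 16% of the $82,050 excess over $64,700 is $13,128; credit = $17,025 − $13,128 = $3,897.
Tuition Credit: income exceeds $98,000 by $48,750, which is 10 full-or-partial $5,000 increments; reduction = 10 × $110 = $1,100, leaving $7,535.
Health Coverage Credit: $146,750 is at or above $86,800, so the credit is $0.
Low-Income Housing Credit: $146,750 is below the $157,100 cutoff, so the full $3,300 applies.
Total: $3,897 + $7,535 + $0 + $3,300 = $14,732.

$14,732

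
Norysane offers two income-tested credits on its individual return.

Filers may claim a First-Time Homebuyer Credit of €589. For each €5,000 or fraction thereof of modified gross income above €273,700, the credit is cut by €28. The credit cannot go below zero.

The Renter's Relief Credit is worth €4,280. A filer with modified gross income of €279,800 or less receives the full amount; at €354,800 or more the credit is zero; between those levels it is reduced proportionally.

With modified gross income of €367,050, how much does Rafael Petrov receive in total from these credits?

First-Time Homebuyer Credit: income exceeds €273,700 by €93,350, which is 19 full-or-partial €5,000 increments; reduction = 19 × €28 = €532, leaving €57.
Renter's Relief Credit: €367,050 is at or above €354,800, so the credit is €0.
Total: €57 + €0 = €57.

€57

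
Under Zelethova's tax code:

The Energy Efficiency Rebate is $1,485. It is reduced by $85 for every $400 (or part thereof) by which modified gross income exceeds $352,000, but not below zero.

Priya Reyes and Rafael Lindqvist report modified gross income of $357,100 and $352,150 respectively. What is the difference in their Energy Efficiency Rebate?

$1,020

Priya ($357,100): Energy Efficiency Rebate: income exceeds $352,000 by $5,100, which is 13 full-or-partial $400 increments; reduction = 13 × $85 = $1,105, leaving $380.
Rafael ($352,150): Energy Efficiency Rebate: income exceeds $352,000 by $150, which is 1 full-or-partial $400 increment; reduction = 1 × $85 = $85, leaving $1,400.
Difference: |$380 − $1,400| = $1,020.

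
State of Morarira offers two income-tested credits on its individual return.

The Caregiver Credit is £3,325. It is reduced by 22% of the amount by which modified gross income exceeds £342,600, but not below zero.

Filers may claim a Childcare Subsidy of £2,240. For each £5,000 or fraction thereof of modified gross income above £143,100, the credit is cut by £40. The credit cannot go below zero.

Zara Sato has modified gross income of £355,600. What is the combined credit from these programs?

Caregiver Credit: 22% of the £13,000 excess over £342,600 is £2,860; credit = £3,325 − £2,860 = £465.
Childcare Subsidy: income exceeds £143,100 by £212,500, which is 43 full-or-partial £5,000 increments; reduction = 43 × £40 = £1,720, leaving £520.
Total: £465 + £520 = £985.

£985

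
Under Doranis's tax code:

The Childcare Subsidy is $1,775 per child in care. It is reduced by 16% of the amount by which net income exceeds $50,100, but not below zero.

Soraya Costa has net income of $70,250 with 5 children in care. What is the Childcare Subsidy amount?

$5,651

Childcare Subsidy: base = 5 × $1,775 = $8,875. 16% of the $20,150 excess over $50,100 is $3,224; credit = $8,875 − $3,224 = $5,651.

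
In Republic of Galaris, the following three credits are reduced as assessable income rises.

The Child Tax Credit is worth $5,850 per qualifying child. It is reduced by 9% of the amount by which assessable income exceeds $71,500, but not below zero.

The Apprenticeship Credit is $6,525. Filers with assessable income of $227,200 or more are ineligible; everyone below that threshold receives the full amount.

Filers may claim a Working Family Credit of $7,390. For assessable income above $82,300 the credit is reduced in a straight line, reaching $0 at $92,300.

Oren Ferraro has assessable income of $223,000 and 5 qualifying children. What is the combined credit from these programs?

Child Tax Credit: base = 5 × $5,850 = $29,250. 9% of the $151,500 excess over $71,500 is $13,635; credit = $29,250 − $13,635 = $15,615.
Apprenticeship Credit: $223,000 is below the $227,200 cutoff, so the full $6,525 applies.
Working Family Credit: $223,000 is at or above $92,300, so the credit is $0.
Total: $15,615 + $6,525 + $0 = $22,140.

$22,140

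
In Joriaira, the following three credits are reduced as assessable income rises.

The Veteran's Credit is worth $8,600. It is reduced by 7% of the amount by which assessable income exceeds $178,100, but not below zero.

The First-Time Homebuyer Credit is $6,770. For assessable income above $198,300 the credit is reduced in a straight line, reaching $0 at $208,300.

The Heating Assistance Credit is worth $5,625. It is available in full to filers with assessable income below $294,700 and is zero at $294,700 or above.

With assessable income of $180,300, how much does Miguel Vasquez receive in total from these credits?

$20,841

Veteran's Credit: 7% of the $2,200 excess over $178,100 is $154; credit = $8,600 − $154 = $8,446.
First-Time Homebuyer Credit: $180,300 is at or below the $198,300 threshold, so the full $6,770 applies.
Heating Assistance Credit: $180,300 is below the $294,700 cutoff, so the full $5,625 applies.
Total: $8,446 + $6,770 + $5,625 = $20,841.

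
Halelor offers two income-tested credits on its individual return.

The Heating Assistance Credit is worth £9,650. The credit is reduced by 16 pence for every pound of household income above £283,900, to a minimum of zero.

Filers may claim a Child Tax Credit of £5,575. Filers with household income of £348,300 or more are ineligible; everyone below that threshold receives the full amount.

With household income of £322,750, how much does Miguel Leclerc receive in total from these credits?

Heating Assistance Credit: 16% of the £38,850 excess over £283,900 is £6,216; credit = £9,650 − £6,216 = £3,434.
Child Tax Credit: £322,750 is below the £348,300 cutoff, so the full £5,575 applies.
Total: £3,434 + £5,575 = £9,009.

£9,009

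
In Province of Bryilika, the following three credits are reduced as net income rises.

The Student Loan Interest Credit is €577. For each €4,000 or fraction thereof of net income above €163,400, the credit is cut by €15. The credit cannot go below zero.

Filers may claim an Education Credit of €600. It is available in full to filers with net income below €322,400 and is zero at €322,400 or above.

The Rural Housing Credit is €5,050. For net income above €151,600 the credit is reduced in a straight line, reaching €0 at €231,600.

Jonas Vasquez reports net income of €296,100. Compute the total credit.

Student Loan Interest Credit: income exceeds €163,400 by €132,700, which is 34 full-or-partial €4,000 increments; reduction = 34 × €15 = €510, leaving €67.
Education Credit: €296,100 is below the €322,400 cutoff, so the full €600 applies.
Rural Housing Credit: €296,100 is at or above €231,600, so the credit is €0.
Total: €67 + €600 + €0 = €667.

€667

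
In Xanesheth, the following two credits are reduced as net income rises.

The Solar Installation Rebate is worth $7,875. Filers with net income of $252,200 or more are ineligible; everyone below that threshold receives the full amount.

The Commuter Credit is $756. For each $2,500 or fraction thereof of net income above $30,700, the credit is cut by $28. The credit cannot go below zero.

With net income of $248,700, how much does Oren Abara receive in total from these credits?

Solar Installation Rebate: $248,700 is below the $252,200 cutoff, so the full $7,875 applies.
Commuter Credit: income exceeds $30,700 by $218,000 → 88 increments × $28 = $2,464 ≥ base, so the credit is $0.
Total: $7,875 + $0 = $7,875.

$7,875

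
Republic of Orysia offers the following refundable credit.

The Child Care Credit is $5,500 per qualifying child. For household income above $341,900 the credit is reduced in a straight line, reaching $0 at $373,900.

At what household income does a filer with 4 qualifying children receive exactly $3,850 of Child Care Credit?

$368,300

Full credit = 4 × $5,500 = $22,000.
$3,850 is 3,850/22,000 of the full $22,000, so 18,150/22,000 of the $32,000 range has been used: income = $341,900 + $32,000 × 18,150/22,000 = $368,300.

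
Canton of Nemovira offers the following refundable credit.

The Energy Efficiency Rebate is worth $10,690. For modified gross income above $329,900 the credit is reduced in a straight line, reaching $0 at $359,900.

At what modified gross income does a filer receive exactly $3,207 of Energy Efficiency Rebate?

$3,207 is 3,207/10,690 of the full $10,690, so 7,483/10,690 of the $30,000 range has been used: income = $329,900 + $30,000 × 7,483/10,690 = $350,900.

$350,900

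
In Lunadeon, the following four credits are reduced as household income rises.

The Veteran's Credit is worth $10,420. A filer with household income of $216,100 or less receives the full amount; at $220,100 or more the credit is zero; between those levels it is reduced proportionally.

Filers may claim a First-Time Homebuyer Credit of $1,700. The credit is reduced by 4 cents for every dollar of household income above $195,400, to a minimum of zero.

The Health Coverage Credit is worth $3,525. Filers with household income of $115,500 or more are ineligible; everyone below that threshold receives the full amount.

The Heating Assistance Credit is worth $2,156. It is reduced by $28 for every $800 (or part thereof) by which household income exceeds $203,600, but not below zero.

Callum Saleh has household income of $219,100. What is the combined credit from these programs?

Veteran's Credit: $219,100 is $3,000 into a $4,000 phase-out range, leaving 1,000/4,000 of the credit: $10,420 × 1,000/4,000 = $2,605.
First-Time Homebuyer Credit: 4% of the $23,700 excess over $195,400 is $948; credit = $1,700 − $948 = $752.
Health Coverage Credit: $219,100 meets or exceeds the $115,500 cutoff, so the credit is $0.
Heating Assistance Credit: income exceeds $203,600 by $15,500, which is 20 full-or-partial $800 increments; reduction = 20 × $28 = $560, leaving $1,596.
Total: $2,605 + $752 + $0 + $1,596 = $4,953.

$4,953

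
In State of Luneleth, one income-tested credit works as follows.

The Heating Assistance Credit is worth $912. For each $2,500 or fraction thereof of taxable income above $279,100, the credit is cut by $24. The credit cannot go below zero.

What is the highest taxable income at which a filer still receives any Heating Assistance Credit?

$371,600

After 37 increments the reduction is 37 × $24 = $888, leaving $24; one more increment wipes it out. Increment 37 ends at excess 37 × $2,500 = $92,500, so the highest qualifying income is $279,100 + $92,500 = $371,600.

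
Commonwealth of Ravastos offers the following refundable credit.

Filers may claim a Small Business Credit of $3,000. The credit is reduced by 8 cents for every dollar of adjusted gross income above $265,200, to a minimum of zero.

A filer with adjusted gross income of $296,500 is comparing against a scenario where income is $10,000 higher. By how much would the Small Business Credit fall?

At $296,500 — 8% of the $31,300 excess over $265,200 is $2,504; credit = $3,000 − $2,504 = $496.
At $306,500 — 8% of the $41,300 excess over $265,200 is $3,304 ≥ base, so the credit is $0.
Lost: $496 − $0 = $496.

$496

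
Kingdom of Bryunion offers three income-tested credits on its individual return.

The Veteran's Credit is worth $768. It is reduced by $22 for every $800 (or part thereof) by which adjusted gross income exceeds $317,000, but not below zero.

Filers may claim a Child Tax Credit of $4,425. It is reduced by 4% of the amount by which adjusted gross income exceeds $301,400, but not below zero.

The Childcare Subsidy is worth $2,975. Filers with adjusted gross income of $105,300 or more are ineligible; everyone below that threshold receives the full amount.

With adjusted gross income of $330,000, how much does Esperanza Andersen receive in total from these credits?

$3,675

Veteran's Credit: income exceeds $317,000 by $13,000, which is 17 full-or-partial $800 increments; reduction = 17 × $22 = $374, leaving $394.
Child Tax Credit: 4% of the $28,600 excess over $301,400 is $1,144; credit = $4,425 − $1,144 = $3,281.
Childcare Subsidy: $330,000 meets or exceeds the $105,300 cutoff, so the credit is $0.
Total: $394 + $3,281 + $0 = $3,675.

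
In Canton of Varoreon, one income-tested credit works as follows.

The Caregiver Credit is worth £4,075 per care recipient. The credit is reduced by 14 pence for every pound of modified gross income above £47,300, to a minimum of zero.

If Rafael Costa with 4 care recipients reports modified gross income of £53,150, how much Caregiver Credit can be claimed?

Caregiver Credit: base = 4 × £4,075 = £16,300. 14% of the £5,850 excess over £47,300 is £819; credit = £16,300 − £819 = £15,481.

£15,481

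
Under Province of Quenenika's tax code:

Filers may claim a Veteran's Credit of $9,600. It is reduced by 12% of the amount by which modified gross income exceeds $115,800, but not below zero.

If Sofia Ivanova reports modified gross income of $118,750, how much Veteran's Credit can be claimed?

$9,246

Veteran's Credit: 12% of the $2,950 excess over $115,800 is $354; credit = $9,600 − $354 = $9,246.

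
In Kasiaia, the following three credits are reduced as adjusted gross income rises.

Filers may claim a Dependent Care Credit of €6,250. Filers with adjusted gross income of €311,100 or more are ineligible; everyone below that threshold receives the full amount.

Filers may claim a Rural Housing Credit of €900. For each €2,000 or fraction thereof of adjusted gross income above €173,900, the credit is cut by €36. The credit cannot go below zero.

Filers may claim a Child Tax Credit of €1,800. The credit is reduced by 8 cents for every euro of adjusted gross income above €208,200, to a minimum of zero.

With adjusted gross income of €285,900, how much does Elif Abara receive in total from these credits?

€6,250

Dependent Care Credit: €285,900 is below the €311,100 cutoff, so the full €6,250 applies.
Rural Housing Credit: income exceeds €173,900 by €112,000 → 56 increments × €36 = €2,016 ≥ base, so the credit is €0.
Child Tax Credit: 8% of the €77,700 excess over €208,200 is €6,216 ≥ base, so the credit is €0.
Total: €6,250 + €0 + €0 = €6,250.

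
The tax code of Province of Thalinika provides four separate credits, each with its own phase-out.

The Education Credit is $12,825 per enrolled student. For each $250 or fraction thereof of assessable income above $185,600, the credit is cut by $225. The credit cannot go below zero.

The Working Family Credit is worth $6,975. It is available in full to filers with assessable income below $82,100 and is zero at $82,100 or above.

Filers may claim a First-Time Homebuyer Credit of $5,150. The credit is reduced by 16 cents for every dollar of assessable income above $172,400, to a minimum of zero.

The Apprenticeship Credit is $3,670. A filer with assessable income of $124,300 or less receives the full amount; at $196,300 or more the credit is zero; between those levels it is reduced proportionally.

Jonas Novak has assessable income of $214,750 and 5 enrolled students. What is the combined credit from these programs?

Education Credit: base = 5 × $12,825 = $64,125. income exceeds $185,600 by $29,150, which is 117 full-or-partial $250 increments; reduction = 117 × $225 = $26,325, leaving $37,800.
Working Family Credit: $214,750 meets or exceeds the $82,100 cutoff, so the credit is $0.
First-Time Homebuyer Credit: 16% of the $42,350 excess over $172,400 is $6,776 ≥ base, so the credit is $0.
Apprenticeship Credit: $214,750 is at or above $196,300, so the credit is $0.
Total: $37,800 + $0 + $0 + $0 = $37,800.

$37,800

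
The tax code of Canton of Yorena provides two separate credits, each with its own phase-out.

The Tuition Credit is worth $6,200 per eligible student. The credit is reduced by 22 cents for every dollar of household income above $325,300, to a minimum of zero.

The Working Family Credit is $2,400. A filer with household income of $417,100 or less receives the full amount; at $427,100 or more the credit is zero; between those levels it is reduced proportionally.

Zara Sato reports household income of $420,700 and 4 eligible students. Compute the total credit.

$5,348

Tuition Credit: base = 4 × $6,200 = $24,800. 22% of the $95,400 excess over $325,300 is $20,988; credit = $24,800 − $20,988 = $3,812.
Working Family Credit: $420,700 is $3,600 into a $10,000 phase-out range, leaving 6,400/10,000 of the credit: $2,400 × 6,400/10,000 = $1,536.
Total: $3,812 + $1,536 = $5,348.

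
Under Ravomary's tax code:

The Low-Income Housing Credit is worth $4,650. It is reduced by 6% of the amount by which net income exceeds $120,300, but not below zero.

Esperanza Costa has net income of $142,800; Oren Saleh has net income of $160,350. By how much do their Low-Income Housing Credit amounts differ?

Esperanza ($142,800): Low-Income Housing Credit: 6% of the $22,500 excess over $120,300 is $1,350; credit = $4,650 − $1,350 = $3,300.
Oren ($160,350): Low-Income Housing Credit: 6% of the $40,050 excess over $120,300 is $2,403; credit = $4,650 − $2,403 = $2,247.
Difference: |$3,300 − $2,247| = $1,053.

$1,053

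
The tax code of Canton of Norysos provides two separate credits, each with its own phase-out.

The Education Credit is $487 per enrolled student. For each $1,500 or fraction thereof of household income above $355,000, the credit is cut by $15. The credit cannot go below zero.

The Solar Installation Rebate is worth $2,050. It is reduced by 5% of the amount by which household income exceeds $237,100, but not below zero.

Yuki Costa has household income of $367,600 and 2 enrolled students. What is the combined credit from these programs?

Education Credit: base = 2 × $487 = $974. income exceeds $355,000 by $12,600, which is 9 full-or-partial $1,500 increments; reduction = 9 × $15 = $135, leaving $839.
Solar Installation Rebate: 5% of the $130,500 excess over $237,100 is $6,525 ≥ base, so the credit is $0.
Total: $839 + $0 = $839.

$839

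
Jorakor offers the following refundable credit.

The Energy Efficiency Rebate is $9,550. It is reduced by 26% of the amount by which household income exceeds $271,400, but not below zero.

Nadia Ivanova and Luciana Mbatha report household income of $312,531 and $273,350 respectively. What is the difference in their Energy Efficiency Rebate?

$9,043

Nadia ($312,531): Energy Efficiency Rebate: 26% of the $41,131 excess over $271,400 is $10,694.06 ≥ base, so the credit is $0.
Luciana ($273,350): Energy Efficiency Rebate: 26% of the $1,950 excess over $271,400 is $507; credit = $9,550 − $507 = $9,043.
Difference: |$0 − $9,043| = $9,043.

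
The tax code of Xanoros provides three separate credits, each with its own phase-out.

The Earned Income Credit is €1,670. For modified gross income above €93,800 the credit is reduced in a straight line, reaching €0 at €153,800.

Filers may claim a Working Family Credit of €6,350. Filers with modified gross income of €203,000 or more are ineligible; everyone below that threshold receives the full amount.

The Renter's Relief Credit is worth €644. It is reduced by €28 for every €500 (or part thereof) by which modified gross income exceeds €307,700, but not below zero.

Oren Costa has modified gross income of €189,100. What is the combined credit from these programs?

Earned Income Credit: €189,100 is at or above €153,800, so the credit is €0.
Working Family Credit: €189,100 is below the €203,000 cutoff, so the full €6,350 applies.
Renter's Relief Credit: €189,100 is at or below the €307,700 threshold, so the full €644 applies.
Total: €0 + €6,350 + €644 = €6,994.

€6,994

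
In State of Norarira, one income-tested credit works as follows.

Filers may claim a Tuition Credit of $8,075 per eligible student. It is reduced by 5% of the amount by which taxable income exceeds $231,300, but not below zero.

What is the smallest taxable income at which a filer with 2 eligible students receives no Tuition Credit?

Full credit = 2 × $8,075 = $16,150.
The credit falls by 5% of each dollar above $231,300, so it reaches zero when the excess is $16,150 / 5% = $323,000: income = $231,300 + $323,000 = $554,300.

$554,300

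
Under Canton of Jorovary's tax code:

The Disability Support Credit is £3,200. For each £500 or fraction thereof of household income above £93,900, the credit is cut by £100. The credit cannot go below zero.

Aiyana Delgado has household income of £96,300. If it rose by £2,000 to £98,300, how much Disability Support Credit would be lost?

At £96,300 — income exceeds £93,900 by £2,400, which is 5 full-or-partial £500 increments; reduction = 5 × £100 = £500, leaving £2,700.
At £98,300 — income exceeds £93,900 by £4,400, which is 9 full-or-partial £500 increments; reduction = 9 × £100 = £900, leaving £2,300.
Lost: £2,700 − £2,300 = £400.

£400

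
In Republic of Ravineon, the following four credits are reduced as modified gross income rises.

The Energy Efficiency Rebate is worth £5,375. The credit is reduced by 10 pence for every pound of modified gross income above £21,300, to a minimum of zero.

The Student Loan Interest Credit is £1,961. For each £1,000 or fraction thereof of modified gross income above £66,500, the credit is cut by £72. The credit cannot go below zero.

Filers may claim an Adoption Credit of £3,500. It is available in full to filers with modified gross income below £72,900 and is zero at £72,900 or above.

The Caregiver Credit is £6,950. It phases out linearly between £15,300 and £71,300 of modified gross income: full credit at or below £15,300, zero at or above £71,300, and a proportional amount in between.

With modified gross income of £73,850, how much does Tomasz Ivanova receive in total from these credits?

Energy Efficiency Rebate: 10% of the £52,550 excess over £21,300 is £5,255; credit = £5,375 − £5,255 = £120.
Student Loan Interest Credit: income exceeds £66,500 by £7,350, which is 8 full-or-partial £1,000 increments; reduction = 8 × £72 = £576, leaving £1,385.
Adoption Credit: £73,850 meets or exceeds the £72,900 cutoff, so the credit is £0.
Caregiver Credit: £73,850 is at or above £71,300, so the credit is £0.
Total: £120 + £1,385 + £0 + £0 = £1,505.

£1,505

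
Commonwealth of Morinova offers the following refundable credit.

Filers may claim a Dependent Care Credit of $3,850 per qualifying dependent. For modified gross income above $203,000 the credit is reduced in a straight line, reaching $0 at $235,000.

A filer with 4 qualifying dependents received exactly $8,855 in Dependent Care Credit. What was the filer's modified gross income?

Full credit = 4 × $3,850 = $15,400.
$8,855 is 8,855/15,400 of the full $15,400, so 6,545/15,400 of the $32,000 range has been used: income = $203,000 + $32,000 × 6,545/15,400 = $216,600.

$216,600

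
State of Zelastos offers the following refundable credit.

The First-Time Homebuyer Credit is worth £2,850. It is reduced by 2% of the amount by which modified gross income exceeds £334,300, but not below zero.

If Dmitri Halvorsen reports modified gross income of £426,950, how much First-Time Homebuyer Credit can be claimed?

£997

First-Time Homebuyer Credit: 2% of the £92,650 excess over £334,300 is £1,853; credit = £2,850 − £1,853 = £997.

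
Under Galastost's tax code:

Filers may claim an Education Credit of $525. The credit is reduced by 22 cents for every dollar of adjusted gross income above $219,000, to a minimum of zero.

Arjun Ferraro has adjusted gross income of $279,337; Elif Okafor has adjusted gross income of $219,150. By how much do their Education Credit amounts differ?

$492

Arjun ($279,337): Education Credit: 22% of the $60,337 excess over $219,000 is $13,274.14 ≥ base, so the credit is $0.
Elif ($219,150): Education Credit: 22% of the $150 excess over $219,000 is $33; credit = $525 − $33 = $492.
Difference: |$0 − $492| = $492.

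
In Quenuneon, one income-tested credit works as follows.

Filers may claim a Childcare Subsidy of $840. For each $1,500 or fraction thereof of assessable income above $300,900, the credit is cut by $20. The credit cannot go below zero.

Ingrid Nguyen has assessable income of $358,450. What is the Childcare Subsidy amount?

$60

Childcare Subsidy: income exceeds $300,900 by $57,550, which is 39 full-or-partial $1,500 increments; reduction = 39 × $20 = $780, leaving $60.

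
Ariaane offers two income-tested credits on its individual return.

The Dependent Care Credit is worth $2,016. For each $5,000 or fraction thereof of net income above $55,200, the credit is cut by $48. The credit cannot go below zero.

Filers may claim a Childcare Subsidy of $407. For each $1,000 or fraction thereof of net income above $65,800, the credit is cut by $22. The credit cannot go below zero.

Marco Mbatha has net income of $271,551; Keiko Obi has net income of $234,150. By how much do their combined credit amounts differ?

$288

Marco ($271,551): Dependent Care Credit: income exceeds $55,200 by $216,351 → 44 increments × $48 = $2,112 ≥ base, so the credit is $0. Childcare Subsidy: income exceeds $65,800 by $205,751 → 206 increments × $22 = $4,532 ≥ base, so the credit is $0. total $0 + $0 = $0
Keiko ($234,150): Dependent Care Credit: income exceeds $55,200 by $178,950, which is 36 full-or-partial $5,000 increments; reduction = 36 × $48 = $1,728, leaving $288. Childcare Subsidy: income exceeds $65,800 by $168,350 → 169 increments × $22 = $3,718 ≥ base, so the credit is $0. total $288 + $0 = $288
Difference: |$0 − $288| = $288.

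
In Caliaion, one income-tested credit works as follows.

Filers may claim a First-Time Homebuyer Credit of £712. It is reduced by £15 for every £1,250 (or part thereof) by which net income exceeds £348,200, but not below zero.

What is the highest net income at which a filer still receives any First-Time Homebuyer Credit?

After 47 increments the reduction is 47 × £15 = £705, leaving £7; one more increment wipes it out. Increment 47 ends at excess 47 × £1,250 = £58,750, so the highest qualifying income is £348,200 + £58,750 = £406,950.

£406,950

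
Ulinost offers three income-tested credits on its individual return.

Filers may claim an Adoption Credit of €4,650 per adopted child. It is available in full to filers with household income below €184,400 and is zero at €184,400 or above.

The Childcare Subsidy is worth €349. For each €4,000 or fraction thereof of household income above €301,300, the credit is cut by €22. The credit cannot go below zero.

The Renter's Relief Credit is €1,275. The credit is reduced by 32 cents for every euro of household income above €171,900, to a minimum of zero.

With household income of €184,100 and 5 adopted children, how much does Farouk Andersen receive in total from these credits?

Adoption Credit: base = 5 × €4,650 = €23,250. €184,100 is below the €184,400 cutoff, so the full €23,250 applies.
Childcare Subsidy: €184,100 is at or below the €301,300 threshold, so the full €349 applies.
Renter's Relief Credit: 32% of the €12,200 excess over €171,900 is €3,904 ≥ base, so the credit is €0.
Total: €23,250 + €349 + €0 = €23,599.

€23,599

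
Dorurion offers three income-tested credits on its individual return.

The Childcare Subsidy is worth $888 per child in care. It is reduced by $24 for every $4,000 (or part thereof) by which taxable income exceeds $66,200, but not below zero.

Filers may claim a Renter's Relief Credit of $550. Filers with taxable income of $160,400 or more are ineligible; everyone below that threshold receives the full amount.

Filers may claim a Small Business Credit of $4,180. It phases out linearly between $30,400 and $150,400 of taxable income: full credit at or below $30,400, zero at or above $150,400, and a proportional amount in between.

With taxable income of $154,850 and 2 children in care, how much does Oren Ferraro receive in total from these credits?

Childcare Subsidy: base = 2 × $888 = $1,776. income exceeds $66,200 by $88,650, which is 23 full-or-partial $4,000 increments; reduction = 23 × $24 = $552, leaving $1,224.
Renter's Relief Credit: $154,850 is below the $160,400 cutoff, so the full $550 applies.
Small Business Credit: $154,850 is at or above $150,400, so the credit is $0.
Total: $1,224 + $550 + $0 = $1,774.

$1,774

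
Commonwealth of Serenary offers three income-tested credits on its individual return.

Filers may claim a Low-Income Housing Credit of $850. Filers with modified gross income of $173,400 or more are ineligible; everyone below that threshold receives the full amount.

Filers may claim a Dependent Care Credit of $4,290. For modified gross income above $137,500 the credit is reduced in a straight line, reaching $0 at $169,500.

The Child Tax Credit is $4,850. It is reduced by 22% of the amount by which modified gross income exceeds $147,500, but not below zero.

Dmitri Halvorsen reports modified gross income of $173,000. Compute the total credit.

$850

Low-Income Housing Credit: $173,000 is below the $173,400 cutoff, so the full $850 applies.
Dependent Care Credit: $173,000 is at or above $169,500, so the credit is $0.
Child Tax Credit: 22% of the $25,500 excess over $147,500 is $5,610 ≥ base, so the credit is $0.
Total: $850 + $0 + $0 = $850.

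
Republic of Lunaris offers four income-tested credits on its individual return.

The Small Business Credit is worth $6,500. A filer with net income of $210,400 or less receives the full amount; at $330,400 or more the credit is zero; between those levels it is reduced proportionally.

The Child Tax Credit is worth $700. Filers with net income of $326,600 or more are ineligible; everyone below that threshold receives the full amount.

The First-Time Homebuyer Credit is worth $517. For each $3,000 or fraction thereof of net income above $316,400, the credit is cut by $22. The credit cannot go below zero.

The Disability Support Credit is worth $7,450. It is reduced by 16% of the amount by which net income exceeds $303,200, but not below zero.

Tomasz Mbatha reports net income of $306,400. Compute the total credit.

Small Business Credit: $306,400 is $96,000 into a $120,000 phase-out range, leaving 24,000/120,000 of the credit: $6,500 × 24,000/120,000 = $1,300.
Child Tax Credit: $306,400 is below the $326,600 cutoff, so the full $700 applies.
First-Time Homebuyer Credit: $306,400 is at or below the $316,400 threshold, so the full $517 applies.
Disability Support Credit: 16% of the $3,200 excess over $303,200 is $512; credit = $7,450 − $512 = $6,938.
Total: $1,300 + $700 + $517 + $6,938 = $9,455.

$9,455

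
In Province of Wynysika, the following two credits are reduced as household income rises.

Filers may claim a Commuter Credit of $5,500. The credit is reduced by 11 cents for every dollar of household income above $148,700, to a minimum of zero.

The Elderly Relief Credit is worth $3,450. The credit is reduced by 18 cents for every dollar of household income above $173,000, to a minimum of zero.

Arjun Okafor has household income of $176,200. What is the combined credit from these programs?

Commuter Credit: 11% of the $27,500 excess over $148,700 is $3,025; credit = $5,500 − $3,025 = $2,475.
Elderly Relief Credit: 18% of the $3,200 excess over $173,000 is $576; credit = $3,450 − $576 = $2,874.
Total: $2,475 + $2,874 = $5,349.

$5,349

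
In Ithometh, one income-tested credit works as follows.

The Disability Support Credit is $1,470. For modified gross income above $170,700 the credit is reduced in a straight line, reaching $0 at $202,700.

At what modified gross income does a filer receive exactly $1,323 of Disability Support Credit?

$173,900

$1,323 is 1,323/1,470 of the full $1,470, so 147/1,470 of the $32,000 range has been used: income = $170,700 + $32,000 × 147/1,470 = $173,900.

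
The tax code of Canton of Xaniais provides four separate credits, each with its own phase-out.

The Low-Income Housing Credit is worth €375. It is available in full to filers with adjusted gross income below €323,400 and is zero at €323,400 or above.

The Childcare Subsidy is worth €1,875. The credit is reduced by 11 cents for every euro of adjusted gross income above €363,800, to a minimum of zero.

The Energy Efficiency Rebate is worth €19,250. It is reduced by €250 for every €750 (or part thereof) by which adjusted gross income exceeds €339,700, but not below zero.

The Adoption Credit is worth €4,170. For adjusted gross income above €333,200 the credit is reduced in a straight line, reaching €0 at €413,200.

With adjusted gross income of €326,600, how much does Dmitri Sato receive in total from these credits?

Low-Income Housing Credit: €326,600 meets or exceeds the €323,400 cutoff, so the credit is €0.
Childcare Subsidy: €326,600 is at or below the €363,800 threshold, so the full €1,875 applies.
Energy Efficiency Rebate: €326,600 is at or below the €339,700 threshold, so the full €19,250 applies.
Adoption Credit: €326,600 is at or below the €333,200 threshold, so the full €4,170 applies.
Total: €0 + €1,875 + €19,250 + €4,170 = €25,295.

€25,295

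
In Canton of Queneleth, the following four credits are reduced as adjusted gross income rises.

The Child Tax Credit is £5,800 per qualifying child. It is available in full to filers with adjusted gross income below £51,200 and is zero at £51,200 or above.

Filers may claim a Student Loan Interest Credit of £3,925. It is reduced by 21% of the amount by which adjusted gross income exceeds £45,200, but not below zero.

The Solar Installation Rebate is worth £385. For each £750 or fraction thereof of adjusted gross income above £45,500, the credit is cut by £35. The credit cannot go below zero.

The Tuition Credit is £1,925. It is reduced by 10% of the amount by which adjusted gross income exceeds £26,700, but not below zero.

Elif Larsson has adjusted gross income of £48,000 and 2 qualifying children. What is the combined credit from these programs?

Child Tax Credit: base = 2 × £5,800 = £11,600. £48,000 is below the £51,200 cutoff, so the full £11,600 applies.
Student Loan Interest Credit: 21% of the £2,800 excess over £45,200 is £588; credit = £3,925 − £588 = £3,337.
Solar Installation Rebate: income exceeds £45,500 by £2,500, which is 4 full-or-partial £750 increments; reduction = 4 × £35 = £140, leaving £245.
Tuition Credit: 10% of the £21,300 excess over £26,700 is £2,130 ≥ base, so the credit is £0.
Total: £11,600 + £3,337 + £245 + £0 = £15,182.

£15,182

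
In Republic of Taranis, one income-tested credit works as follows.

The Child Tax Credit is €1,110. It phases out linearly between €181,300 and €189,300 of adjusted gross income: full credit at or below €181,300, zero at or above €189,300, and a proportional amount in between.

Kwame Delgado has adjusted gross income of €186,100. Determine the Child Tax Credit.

Child Tax Credit: €186,100 is €4,800 into a €8,000 phase-out range, leaving 3,200/8,000 of the credit: €1,110 × 3,200/8,000 = €444.

€444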